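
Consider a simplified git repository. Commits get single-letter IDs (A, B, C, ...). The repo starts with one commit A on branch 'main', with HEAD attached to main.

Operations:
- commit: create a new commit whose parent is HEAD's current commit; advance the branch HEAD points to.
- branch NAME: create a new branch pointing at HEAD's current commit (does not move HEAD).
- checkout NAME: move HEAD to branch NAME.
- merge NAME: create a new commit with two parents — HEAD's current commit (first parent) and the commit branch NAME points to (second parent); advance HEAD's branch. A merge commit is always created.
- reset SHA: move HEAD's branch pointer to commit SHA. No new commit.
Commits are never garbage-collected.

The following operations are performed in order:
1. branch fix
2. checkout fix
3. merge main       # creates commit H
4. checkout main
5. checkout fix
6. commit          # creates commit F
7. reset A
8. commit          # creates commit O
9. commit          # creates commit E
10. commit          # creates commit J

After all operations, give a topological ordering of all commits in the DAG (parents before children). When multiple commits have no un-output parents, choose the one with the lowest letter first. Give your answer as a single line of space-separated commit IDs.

Answer: A H F O E J

Derivation:
After op 1 (branch): HEAD=main@A [fix=A main=A]
After op 2 (checkout): HEAD=fix@A [fix=A main=A]
After op 3 (merge): HEAD=fix@H [fix=H main=A]
After op 4 (checkout): HEAD=main@A [fix=H main=A]
After op 5 (checkout): HEAD=fix@H [fix=H main=A]
After op 6 (commit): HEAD=fix@F [fix=F main=A]
After op 7 (reset): HEAD=fix@A [fix=A main=A]
After op 8 (commit): HEAD=fix@O [fix=O main=A]
After op 9 (commit): HEAD=fix@E [fix=E main=A]
After op 10 (commit): HEAD=fix@J [fix=J main=A]
commit A: parents=[]
commit E: parents=['O']
commit F: parents=['H']
commit H: parents=['A', 'A']
commit J: parents=['E']
commit O: parents=['A']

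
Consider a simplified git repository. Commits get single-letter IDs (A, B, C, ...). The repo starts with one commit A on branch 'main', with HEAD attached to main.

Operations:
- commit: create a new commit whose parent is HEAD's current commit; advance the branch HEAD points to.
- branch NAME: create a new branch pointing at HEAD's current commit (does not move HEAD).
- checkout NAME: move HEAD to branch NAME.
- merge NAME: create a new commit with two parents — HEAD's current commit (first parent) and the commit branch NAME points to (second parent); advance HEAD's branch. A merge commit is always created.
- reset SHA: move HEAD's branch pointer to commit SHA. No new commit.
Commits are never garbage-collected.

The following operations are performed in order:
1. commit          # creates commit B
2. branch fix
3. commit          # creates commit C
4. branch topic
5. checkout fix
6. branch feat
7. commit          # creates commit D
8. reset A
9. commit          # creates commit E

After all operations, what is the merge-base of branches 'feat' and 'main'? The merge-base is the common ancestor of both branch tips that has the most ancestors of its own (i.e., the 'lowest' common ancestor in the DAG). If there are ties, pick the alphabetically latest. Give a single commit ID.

After op 1 (commit): HEAD=main@B [main=B]
After op 2 (branch): HEAD=main@B [fix=B main=B]
After op 3 (commit): HEAD=main@C [fix=B main=C]
After op 4 (branch): HEAD=main@C [fix=B main=C topic=C]
After op 5 (checkout): HEAD=fix@B [fix=B main=C topic=C]
After op 6 (branch): HEAD=fix@B [feat=B fix=B main=C topic=C]
After op 7 (commit): HEAD=fix@D [feat=B fix=D main=C topic=C]
After op 8 (reset): HEAD=fix@A [feat=B fix=A main=C topic=C]
After op 9 (commit): HEAD=fix@E [feat=B fix=E main=C topic=C]
ancestors(feat=B): ['A', 'B']
ancestors(main=C): ['A', 'B', 'C']
common: ['A', 'B']

Answer: B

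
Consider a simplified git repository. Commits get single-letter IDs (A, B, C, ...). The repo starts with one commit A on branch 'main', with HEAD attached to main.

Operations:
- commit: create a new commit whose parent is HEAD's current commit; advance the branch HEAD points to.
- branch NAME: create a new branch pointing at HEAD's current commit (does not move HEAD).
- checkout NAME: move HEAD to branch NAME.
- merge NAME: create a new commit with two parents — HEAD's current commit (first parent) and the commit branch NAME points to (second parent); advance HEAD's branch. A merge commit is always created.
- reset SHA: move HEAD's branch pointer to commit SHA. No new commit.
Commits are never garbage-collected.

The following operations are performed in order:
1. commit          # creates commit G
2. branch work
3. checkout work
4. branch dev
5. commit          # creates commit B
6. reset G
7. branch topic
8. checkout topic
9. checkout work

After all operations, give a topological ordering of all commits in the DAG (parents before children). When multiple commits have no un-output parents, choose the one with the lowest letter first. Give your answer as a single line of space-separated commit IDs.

After op 1 (commit): HEAD=main@G [main=G]
After op 2 (branch): HEAD=main@G [main=G work=G]
After op 3 (checkout): HEAD=work@G [main=G work=G]
After op 4 (branch): HEAD=work@G [dev=G main=G work=G]
After op 5 (commit): HEAD=work@B [dev=G main=G work=B]
After op 6 (reset): HEAD=work@G [dev=G main=G work=G]
After op 7 (branch): HEAD=work@G [dev=G main=G topic=G work=G]
After op 8 (checkout): HEAD=topic@G [dev=G main=G topic=G work=G]
After op 9 (checkout): HEAD=work@G [dev=G main=G topic=G work=G]
commit A: parents=[]
commit B: parents=['G']
commit G: parents=['A']

Answer: A G B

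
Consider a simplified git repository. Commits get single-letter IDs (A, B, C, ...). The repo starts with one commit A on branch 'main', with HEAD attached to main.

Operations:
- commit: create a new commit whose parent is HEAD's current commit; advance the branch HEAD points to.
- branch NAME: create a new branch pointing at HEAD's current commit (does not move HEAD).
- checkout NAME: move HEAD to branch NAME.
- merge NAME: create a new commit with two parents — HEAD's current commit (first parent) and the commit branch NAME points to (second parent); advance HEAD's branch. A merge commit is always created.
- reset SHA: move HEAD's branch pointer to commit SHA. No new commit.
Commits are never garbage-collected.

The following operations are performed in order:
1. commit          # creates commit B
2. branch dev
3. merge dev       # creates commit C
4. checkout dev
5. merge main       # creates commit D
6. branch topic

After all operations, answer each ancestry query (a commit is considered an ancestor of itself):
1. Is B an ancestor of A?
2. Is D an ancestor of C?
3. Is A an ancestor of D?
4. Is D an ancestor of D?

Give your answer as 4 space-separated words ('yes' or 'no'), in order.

After op 1 (commit): HEAD=main@B [main=B]
After op 2 (branch): HEAD=main@B [dev=B main=B]
After op 3 (merge): HEAD=main@C [dev=B main=C]
After op 4 (checkout): HEAD=dev@B [dev=B main=C]
After op 5 (merge): HEAD=dev@D [dev=D main=C]
After op 6 (branch): HEAD=dev@D [dev=D main=C topic=D]
ancestors(A) = {A}; B in? no
ancestors(C) = {A,B,C}; D in? no
ancestors(D) = {A,B,C,D}; A in? yes
ancestors(D) = {A,B,C,D}; D in? yes

Answer: no no yes yes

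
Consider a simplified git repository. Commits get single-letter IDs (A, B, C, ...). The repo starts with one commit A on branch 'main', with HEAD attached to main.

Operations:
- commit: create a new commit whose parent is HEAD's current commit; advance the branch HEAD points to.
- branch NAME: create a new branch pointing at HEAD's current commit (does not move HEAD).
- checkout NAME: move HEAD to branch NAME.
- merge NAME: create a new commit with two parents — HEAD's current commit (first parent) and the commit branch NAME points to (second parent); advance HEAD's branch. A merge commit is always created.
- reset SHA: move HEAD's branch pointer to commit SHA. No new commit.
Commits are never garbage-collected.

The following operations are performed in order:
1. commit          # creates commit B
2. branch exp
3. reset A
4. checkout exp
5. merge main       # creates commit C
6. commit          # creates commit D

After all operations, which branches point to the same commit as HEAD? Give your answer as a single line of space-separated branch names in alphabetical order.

Answer: exp

Derivation:
After op 1 (commit): HEAD=main@B [main=B]
After op 2 (branch): HEAD=main@B [exp=B main=B]
After op 3 (reset): HEAD=main@A [exp=B main=A]
After op 4 (checkout): HEAD=exp@B [exp=B main=A]
After op 5 (merge): HEAD=exp@C [exp=C main=A]
After op 6 (commit): HEAD=exp@D [exp=D main=A]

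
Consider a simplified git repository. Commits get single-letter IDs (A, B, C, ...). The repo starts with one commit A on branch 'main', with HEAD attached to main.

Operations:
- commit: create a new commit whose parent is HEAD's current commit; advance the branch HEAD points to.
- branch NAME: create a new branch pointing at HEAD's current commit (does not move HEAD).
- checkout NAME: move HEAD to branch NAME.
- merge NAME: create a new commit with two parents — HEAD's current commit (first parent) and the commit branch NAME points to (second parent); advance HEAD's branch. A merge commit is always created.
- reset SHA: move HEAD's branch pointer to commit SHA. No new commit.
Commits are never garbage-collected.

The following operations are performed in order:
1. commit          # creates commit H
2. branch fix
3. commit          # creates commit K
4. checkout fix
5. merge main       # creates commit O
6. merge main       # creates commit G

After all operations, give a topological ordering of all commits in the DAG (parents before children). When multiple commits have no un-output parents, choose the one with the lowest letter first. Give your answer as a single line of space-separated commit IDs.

Answer: A H K O G

Derivation:
After op 1 (commit): HEAD=main@H [main=H]
After op 2 (branch): HEAD=main@H [fix=H main=H]
After op 3 (commit): HEAD=main@K [fix=H main=K]
After op 4 (checkout): HEAD=fix@H [fix=H main=K]
After op 5 (merge): HEAD=fix@O [fix=O main=K]
After op 6 (merge): HEAD=fix@G [fix=G main=K]
commit A: parents=[]
commit G: parents=['O', 'K']
commit H: parents=['A']
commit K: parents=['H']
commit O: parents=['H', 'K']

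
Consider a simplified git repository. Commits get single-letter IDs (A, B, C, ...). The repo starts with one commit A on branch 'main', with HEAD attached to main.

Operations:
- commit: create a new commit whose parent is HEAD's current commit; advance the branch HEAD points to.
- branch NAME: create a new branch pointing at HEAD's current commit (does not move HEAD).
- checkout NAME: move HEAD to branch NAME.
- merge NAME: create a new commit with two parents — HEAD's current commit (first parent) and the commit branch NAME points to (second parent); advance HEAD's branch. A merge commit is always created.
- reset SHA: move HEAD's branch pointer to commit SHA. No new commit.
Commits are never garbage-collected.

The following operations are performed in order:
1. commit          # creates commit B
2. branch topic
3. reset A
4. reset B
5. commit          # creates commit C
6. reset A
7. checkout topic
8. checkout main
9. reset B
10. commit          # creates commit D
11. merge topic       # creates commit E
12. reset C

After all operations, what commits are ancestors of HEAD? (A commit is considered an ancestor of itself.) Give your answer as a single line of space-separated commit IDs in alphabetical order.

Answer: A B C

Derivation:
After op 1 (commit): HEAD=main@B [main=B]
After op 2 (branch): HEAD=main@B [main=B topic=B]
After op 3 (reset): HEAD=main@A [main=A topic=B]
After op 4 (reset): HEAD=main@B [main=B topic=B]
After op 5 (commit): HEAD=main@C [main=C topic=B]
After op 6 (reset): HEAD=main@A [main=A topic=B]
After op 7 (checkout): HEAD=topic@B [main=A topic=B]
After op 8 (checkout): HEAD=main@A [main=A topic=B]
After op 9 (reset): HEAD=main@B [main=B topic=B]
After op 10 (commit): HEAD=main@D [main=D topic=B]
After op 11 (merge): HEAD=main@E [main=E topic=B]
After op 12 (reset): HEAD=main@C [main=C topic=B]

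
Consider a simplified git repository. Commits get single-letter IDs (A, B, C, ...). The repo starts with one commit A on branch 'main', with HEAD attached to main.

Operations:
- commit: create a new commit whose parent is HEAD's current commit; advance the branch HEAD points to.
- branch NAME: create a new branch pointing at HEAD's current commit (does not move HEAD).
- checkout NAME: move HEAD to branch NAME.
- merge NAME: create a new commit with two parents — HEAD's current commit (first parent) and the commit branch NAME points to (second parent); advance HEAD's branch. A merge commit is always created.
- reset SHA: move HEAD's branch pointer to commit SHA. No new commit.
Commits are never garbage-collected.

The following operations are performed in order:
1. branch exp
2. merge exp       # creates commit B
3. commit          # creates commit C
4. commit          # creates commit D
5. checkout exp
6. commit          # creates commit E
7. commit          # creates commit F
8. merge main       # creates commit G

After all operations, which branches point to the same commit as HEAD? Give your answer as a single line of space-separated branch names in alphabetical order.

Answer: exp

Derivation:
After op 1 (branch): HEAD=main@A [exp=A main=A]
After op 2 (merge): HEAD=main@B [exp=A main=B]
After op 3 (commit): HEAD=main@C [exp=A main=C]
After op 4 (commit): HEAD=main@D [exp=A main=D]
After op 5 (checkout): HEAD=exp@A [exp=A main=D]
After op 6 (commit): HEAD=exp@E [exp=E main=D]
After op 7 (commit): HEAD=exp@F [exp=F main=D]
After op 8 (merge): HEAD=exp@G [exp=G main=D]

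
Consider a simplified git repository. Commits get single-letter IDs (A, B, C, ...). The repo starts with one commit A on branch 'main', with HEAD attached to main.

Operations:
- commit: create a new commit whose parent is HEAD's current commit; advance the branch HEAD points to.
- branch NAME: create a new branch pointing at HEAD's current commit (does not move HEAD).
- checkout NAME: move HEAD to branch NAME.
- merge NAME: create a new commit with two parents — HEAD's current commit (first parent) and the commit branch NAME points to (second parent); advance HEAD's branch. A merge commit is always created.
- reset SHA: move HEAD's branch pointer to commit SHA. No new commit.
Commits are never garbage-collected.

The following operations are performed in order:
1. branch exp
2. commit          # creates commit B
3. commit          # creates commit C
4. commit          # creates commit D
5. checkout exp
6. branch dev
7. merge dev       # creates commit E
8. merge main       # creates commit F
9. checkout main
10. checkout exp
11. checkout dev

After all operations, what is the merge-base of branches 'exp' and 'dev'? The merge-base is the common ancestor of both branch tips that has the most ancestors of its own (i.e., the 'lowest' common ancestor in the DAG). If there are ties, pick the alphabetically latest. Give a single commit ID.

After op 1 (branch): HEAD=main@A [exp=A main=A]
After op 2 (commit): HEAD=main@B [exp=A main=B]
After op 3 (commit): HEAD=main@C [exp=A main=C]
After op 4 (commit): HEAD=main@D [exp=A main=D]
After op 5 (checkout): HEAD=exp@A [exp=A main=D]
After op 6 (branch): HEAD=exp@A [dev=A exp=A main=D]
After op 7 (merge): HEAD=exp@E [dev=A exp=E main=D]
After op 8 (merge): HEAD=exp@F [dev=A exp=F main=D]
After op 9 (checkout): HEAD=main@D [dev=A exp=F main=D]
After op 10 (checkout): HEAD=exp@F [dev=A exp=F main=D]
After op 11 (checkout): HEAD=dev@A [dev=A exp=F main=D]
ancestors(exp=F): ['A', 'B', 'C', 'D', 'E', 'F']
ancestors(dev=A): ['A']
common: ['A']

Answer: A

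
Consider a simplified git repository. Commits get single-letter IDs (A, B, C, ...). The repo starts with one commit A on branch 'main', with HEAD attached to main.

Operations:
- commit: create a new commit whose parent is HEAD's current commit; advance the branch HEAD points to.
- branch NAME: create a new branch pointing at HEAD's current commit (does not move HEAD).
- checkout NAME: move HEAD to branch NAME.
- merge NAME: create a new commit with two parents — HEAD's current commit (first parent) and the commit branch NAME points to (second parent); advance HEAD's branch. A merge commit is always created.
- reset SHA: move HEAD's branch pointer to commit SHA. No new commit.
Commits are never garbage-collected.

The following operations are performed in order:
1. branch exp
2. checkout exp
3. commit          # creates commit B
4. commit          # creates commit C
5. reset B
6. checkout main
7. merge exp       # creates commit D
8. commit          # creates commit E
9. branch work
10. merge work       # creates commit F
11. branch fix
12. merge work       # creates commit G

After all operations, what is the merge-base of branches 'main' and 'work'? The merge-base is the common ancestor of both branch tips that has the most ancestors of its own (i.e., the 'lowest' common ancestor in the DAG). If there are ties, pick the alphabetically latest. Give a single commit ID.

Answer: E

Derivation:
After op 1 (branch): HEAD=main@A [exp=A main=A]
After op 2 (checkout): HEAD=exp@A [exp=A main=A]
After op 3 (commit): HEAD=exp@B [exp=B main=A]
After op 4 (commit): HEAD=exp@C [exp=C main=A]
After op 5 (reset): HEAD=exp@B [exp=B main=A]
After op 6 (checkout): HEAD=main@A [exp=B main=A]
After op 7 (merge): HEAD=main@D [exp=B main=D]
After op 8 (commit): HEAD=main@E [exp=B main=E]
After op 9 (branch): HEAD=main@E [exp=B main=E work=E]
After op 10 (merge): HEAD=main@F [exp=B main=F work=E]
After op 11 (branch): HEAD=main@F [exp=B fix=F main=F work=E]
After op 12 (merge): HEAD=main@G [exp=B fix=F main=G work=E]
ancestors(main=G): ['A', 'B', 'D', 'E', 'F', 'G']
ancestors(work=E): ['A', 'B', 'D', 'E']
common: ['A', 'B', 'D', 'E']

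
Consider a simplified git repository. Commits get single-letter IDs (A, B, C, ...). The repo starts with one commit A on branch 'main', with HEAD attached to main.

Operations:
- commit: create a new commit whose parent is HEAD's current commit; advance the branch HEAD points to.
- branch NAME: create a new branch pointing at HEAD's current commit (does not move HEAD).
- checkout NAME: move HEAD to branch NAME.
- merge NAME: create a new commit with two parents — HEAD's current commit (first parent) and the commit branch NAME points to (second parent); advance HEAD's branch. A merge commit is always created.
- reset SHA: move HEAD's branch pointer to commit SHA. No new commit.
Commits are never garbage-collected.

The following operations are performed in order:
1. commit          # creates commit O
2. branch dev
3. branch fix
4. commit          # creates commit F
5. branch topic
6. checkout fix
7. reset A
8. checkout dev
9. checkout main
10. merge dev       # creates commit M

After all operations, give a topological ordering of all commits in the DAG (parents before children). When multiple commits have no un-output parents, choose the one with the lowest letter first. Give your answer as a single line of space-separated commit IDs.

After op 1 (commit): HEAD=main@O [main=O]
After op 2 (branch): HEAD=main@O [dev=O main=O]
After op 3 (branch): HEAD=main@O [dev=O fix=O main=O]
After op 4 (commit): HEAD=main@F [dev=O fix=O main=F]
After op 5 (branch): HEAD=main@F [dev=O fix=O main=F topic=F]
After op 6 (checkout): HEAD=fix@O [dev=O fix=O main=F topic=F]
After op 7 (reset): HEAD=fix@A [dev=O fix=A main=F topic=F]
After op 8 (checkout): HEAD=dev@O [dev=O fix=A main=F topic=F]
After op 9 (checkout): HEAD=main@F [dev=O fix=A main=F topic=F]
After op 10 (merge): HEAD=main@M [dev=O fix=A main=M topic=F]
commit A: parents=[]
commit F: parents=['O']
commit M: parents=['F', 'O']
commit O: parents=['A']

Answer: A O F M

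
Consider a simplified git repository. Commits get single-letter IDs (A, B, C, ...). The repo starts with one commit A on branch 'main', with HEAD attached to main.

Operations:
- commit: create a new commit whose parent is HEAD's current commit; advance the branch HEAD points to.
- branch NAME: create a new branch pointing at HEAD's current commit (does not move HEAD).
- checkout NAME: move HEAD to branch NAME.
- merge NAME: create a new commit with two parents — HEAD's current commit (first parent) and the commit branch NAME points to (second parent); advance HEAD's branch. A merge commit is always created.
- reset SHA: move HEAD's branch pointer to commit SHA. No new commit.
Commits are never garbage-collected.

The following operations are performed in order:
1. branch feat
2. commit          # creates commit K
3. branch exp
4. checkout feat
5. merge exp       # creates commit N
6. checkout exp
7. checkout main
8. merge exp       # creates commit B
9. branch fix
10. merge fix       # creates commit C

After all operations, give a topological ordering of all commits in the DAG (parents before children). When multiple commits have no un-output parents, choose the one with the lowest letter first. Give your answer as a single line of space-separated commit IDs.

Answer: A K B C N

Derivation:
After op 1 (branch): HEAD=main@A [feat=A main=A]
After op 2 (commit): HEAD=main@K [feat=A main=K]
After op 3 (branch): HEAD=main@K [exp=K feat=A main=K]
After op 4 (checkout): HEAD=feat@A [exp=K feat=A main=K]
After op 5 (merge): HEAD=feat@N [exp=K feat=N main=K]
After op 6 (checkout): HEAD=exp@K [exp=K feat=N main=K]
After op 7 (checkout): HEAD=main@K [exp=K feat=N main=K]
After op 8 (merge): HEAD=main@B [exp=K feat=N main=B]
After op 9 (branch): HEAD=main@B [exp=K feat=N fix=B main=B]
After op 10 (merge): HEAD=main@C [exp=K feat=N fix=B main=C]
commit A: parents=[]
commit B: parents=['K', 'K']
commit C: parents=['B', 'B']
commit K: parents=['A']
commit N: parents=['A', 'K']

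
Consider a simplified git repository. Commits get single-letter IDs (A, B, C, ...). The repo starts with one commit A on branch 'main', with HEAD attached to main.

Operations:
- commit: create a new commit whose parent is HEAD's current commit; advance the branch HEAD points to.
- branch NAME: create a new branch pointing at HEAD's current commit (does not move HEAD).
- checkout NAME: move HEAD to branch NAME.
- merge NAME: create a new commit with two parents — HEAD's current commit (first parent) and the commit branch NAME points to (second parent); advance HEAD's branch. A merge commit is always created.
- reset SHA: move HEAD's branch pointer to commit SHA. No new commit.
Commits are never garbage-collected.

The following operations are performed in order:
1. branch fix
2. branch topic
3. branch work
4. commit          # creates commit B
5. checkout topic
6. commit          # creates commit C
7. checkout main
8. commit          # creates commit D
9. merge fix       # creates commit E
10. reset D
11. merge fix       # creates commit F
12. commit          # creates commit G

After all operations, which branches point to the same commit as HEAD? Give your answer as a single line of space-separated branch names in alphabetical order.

After op 1 (branch): HEAD=main@A [fix=A main=A]
After op 2 (branch): HEAD=main@A [fix=A main=A topic=A]
After op 3 (branch): HEAD=main@A [fix=A main=A topic=A work=A]
After op 4 (commit): HEAD=main@B [fix=A main=B topic=A work=A]
After op 5 (checkout): HEAD=topic@A [fix=A main=B topic=A work=A]
After op 6 (commit): HEAD=topic@C [fix=A main=B topic=C work=A]
After op 7 (checkout): HEAD=main@B [fix=A main=B topic=C work=A]
After op 8 (commit): HEAD=main@D [fix=A main=D topic=C work=A]
After op 9 (merge): HEAD=main@E [fix=A main=E topic=C work=A]
After op 10 (reset): HEAD=main@D [fix=A main=D topic=C work=A]
After op 11 (merge): HEAD=main@F [fix=A main=F topic=C work=A]
After op 12 (commit): HEAD=main@G [fix=A main=G topic=C work=A]

Answer: main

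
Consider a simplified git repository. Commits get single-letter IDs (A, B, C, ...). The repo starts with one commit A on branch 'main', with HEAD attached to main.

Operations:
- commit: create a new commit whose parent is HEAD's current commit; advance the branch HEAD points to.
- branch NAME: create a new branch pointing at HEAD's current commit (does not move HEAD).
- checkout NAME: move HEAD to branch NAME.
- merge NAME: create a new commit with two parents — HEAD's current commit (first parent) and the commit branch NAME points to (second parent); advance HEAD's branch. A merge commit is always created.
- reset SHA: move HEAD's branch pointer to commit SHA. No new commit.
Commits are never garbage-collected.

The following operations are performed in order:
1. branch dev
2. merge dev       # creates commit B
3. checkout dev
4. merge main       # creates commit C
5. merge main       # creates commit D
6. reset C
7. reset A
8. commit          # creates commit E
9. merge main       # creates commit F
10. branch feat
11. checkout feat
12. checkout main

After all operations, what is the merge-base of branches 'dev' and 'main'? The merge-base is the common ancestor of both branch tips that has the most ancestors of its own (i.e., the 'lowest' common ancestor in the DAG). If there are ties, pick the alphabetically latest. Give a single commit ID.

After op 1 (branch): HEAD=main@A [dev=A main=A]
After op 2 (merge): HEAD=main@B [dev=A main=B]
After op 3 (checkout): HEAD=dev@A [dev=A main=B]
After op 4 (merge): HEAD=dev@C [dev=C main=B]
After op 5 (merge): HEAD=dev@D [dev=D main=B]
After op 6 (reset): HEAD=dev@C [dev=C main=B]
After op 7 (reset): HEAD=dev@A [dev=A main=B]
After op 8 (commit): HEAD=dev@E [dev=E main=B]
After op 9 (merge): HEAD=dev@F [dev=F main=B]
After op 10 (branch): HEAD=dev@F [dev=F feat=F main=B]
After op 11 (checkout): HEAD=feat@F [dev=F feat=F main=B]
After op 12 (checkout): HEAD=main@B [dev=F feat=F main=B]
ancestors(dev=F): ['A', 'B', 'E', 'F']
ancestors(main=B): ['A', 'B']
common: ['A', 'B']

Answer: B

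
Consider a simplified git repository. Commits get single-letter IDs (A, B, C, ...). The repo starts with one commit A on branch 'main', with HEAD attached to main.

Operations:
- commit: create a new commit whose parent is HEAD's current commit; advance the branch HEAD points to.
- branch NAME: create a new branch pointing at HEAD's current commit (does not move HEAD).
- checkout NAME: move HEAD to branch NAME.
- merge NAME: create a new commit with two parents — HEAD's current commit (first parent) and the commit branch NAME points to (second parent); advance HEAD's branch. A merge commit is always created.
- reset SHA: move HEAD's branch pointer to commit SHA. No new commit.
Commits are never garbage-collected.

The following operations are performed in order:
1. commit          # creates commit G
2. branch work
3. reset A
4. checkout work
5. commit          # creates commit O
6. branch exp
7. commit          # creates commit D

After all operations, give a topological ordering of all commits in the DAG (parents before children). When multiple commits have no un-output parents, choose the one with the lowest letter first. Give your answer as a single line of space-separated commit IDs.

Answer: A G O D

Derivation:
After op 1 (commit): HEAD=main@G [main=G]
After op 2 (branch): HEAD=main@G [main=G work=G]
After op 3 (reset): HEAD=main@A [main=A work=G]
After op 4 (checkout): HEAD=work@G [main=A work=G]
After op 5 (commit): HEAD=work@O [main=A work=O]
After op 6 (branch): HEAD=work@O [exp=O main=A work=O]
After op 7 (commit): HEAD=work@D [exp=O main=A work=D]
commit A: parents=[]
commit D: parents=['O']
commit G: parents=['A']
commit O: parents=['G']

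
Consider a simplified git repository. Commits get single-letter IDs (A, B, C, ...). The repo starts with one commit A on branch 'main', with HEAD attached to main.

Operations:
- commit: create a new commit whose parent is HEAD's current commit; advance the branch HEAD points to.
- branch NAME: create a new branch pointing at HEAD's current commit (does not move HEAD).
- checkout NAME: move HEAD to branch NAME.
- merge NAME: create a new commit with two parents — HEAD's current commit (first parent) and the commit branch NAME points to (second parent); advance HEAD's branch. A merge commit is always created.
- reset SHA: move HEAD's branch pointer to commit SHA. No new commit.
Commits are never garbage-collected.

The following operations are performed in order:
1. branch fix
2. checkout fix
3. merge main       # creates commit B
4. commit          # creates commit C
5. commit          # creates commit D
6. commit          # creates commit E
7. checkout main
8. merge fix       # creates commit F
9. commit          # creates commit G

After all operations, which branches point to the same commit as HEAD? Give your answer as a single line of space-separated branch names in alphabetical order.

Answer: main

Derivation:
After op 1 (branch): HEAD=main@A [fix=A main=A]
After op 2 (checkout): HEAD=fix@A [fix=A main=A]
After op 3 (merge): HEAD=fix@B [fix=B main=A]
After op 4 (commit): HEAD=fix@C [fix=C main=A]
After op 5 (commit): HEAD=fix@D [fix=D main=A]
After op 6 (commit): HEAD=fix@E [fix=E main=A]
After op 7 (checkout): HEAD=main@A [fix=E main=A]
After op 8 (merge): HEAD=main@F [fix=E main=F]
After op 9 (commit): HEAD=main@G [fix=E main=G]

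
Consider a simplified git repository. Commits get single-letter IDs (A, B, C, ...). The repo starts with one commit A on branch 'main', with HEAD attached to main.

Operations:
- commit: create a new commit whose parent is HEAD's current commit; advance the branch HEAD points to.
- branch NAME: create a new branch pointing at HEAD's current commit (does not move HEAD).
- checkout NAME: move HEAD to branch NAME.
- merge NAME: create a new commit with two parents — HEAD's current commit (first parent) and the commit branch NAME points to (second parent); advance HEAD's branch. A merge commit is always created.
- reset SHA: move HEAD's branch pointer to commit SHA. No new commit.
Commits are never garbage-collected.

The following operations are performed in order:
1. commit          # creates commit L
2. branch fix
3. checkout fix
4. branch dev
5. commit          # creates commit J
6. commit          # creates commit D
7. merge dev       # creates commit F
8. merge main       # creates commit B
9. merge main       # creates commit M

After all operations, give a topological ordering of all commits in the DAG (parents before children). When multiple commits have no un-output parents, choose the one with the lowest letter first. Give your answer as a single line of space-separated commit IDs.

Answer: A L J D F B M

Derivation:
After op 1 (commit): HEAD=main@L [main=L]
After op 2 (branch): HEAD=main@L [fix=L main=L]
After op 3 (checkout): HEAD=fix@L [fix=L main=L]
After op 4 (branch): HEAD=fix@L [dev=L fix=L main=L]
After op 5 (commit): HEAD=fix@J [dev=L fix=J main=L]
After op 6 (commit): HEAD=fix@D [dev=L fix=D main=L]
After op 7 (merge): HEAD=fix@F [dev=L fix=F main=L]
After op 8 (merge): HEAD=fix@B [dev=L fix=B main=L]
After op 9 (merge): HEAD=fix@M [dev=L fix=M main=L]
commit A: parents=[]
commit B: parents=['F', 'L']
commit D: parents=['J']
commit F: parents=['D', 'L']
commit J: parents=['L']
commit L: parents=['A']
commit M: parents=['B', 'L']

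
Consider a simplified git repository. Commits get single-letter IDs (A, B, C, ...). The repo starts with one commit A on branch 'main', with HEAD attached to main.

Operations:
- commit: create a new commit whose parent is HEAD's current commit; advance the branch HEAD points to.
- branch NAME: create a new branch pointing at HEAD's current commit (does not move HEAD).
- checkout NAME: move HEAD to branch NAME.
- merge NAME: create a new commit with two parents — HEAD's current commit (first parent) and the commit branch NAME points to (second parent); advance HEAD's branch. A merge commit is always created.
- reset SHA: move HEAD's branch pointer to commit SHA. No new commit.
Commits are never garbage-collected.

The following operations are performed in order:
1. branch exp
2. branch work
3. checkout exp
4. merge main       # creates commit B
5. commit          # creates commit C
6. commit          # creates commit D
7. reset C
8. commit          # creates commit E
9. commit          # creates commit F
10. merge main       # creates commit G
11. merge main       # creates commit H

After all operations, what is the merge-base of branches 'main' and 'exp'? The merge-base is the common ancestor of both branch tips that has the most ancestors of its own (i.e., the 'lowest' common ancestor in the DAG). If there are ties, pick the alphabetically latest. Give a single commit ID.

After op 1 (branch): HEAD=main@A [exp=A main=A]
After op 2 (branch): HEAD=main@A [exp=A main=A work=A]
After op 3 (checkout): HEAD=exp@A [exp=A main=A work=A]
After op 4 (merge): HEAD=exp@B [exp=B main=A work=A]
After op 5 (commit): HEAD=exp@C [exp=C main=A work=A]
After op 6 (commit): HEAD=exp@D [exp=D main=A work=A]
After op 7 (reset): HEAD=exp@C [exp=C main=A work=A]
After op 8 (commit): HEAD=exp@E [exp=E main=A work=A]
After op 9 (commit): HEAD=exp@F [exp=F main=A work=A]
After op 10 (merge): HEAD=exp@G [exp=G main=A work=A]
After op 11 (merge): HEAD=exp@H [exp=H main=A work=A]
ancestors(main=A): ['A']
ancestors(exp=H): ['A', 'B', 'C', 'E', 'F', 'G', 'H']
common: ['A']

Answer: A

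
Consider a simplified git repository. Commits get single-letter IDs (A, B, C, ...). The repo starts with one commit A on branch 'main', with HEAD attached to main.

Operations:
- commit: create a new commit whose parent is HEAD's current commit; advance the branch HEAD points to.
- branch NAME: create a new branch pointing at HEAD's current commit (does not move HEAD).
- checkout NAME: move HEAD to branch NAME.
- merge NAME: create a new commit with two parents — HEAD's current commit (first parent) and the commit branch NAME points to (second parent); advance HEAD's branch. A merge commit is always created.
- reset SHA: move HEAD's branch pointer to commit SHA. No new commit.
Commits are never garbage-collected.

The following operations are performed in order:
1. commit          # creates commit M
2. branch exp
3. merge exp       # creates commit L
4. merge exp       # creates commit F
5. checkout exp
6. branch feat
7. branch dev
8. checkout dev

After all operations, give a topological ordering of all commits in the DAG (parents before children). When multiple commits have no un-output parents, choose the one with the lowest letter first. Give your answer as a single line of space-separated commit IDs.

Answer: A M L F

Derivation:
After op 1 (commit): HEAD=main@M [main=M]
After op 2 (branch): HEAD=main@M [exp=M main=M]
After op 3 (merge): HEAD=main@L [exp=M main=L]
After op 4 (merge): HEAD=main@F [exp=M main=F]
After op 5 (checkout): HEAD=exp@M [exp=M main=F]
After op 6 (branch): HEAD=exp@M [exp=M feat=M main=F]
After op 7 (branch): HEAD=exp@M [dev=M exp=M feat=M main=F]
After op 8 (checkout): HEAD=dev@M [dev=M exp=M feat=M main=F]
commit A: parents=[]
commit F: parents=['L', 'M']
commit L: parents=['M', 'M']
commit M: parents=['A']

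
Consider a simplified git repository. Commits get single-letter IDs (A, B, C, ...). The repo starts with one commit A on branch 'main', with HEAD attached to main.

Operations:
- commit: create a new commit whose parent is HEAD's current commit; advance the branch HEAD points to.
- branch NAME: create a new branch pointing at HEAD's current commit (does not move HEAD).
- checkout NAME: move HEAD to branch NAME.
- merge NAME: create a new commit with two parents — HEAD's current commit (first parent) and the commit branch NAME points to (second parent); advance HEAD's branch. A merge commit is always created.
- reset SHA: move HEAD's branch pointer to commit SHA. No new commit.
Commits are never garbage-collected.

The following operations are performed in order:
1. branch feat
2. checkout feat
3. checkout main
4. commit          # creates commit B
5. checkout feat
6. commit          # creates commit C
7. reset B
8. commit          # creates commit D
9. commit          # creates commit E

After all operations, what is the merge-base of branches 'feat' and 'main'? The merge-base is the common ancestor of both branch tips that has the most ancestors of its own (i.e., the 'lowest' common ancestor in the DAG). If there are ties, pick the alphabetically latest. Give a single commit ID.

Answer: B

Derivation:
After op 1 (branch): HEAD=main@A [feat=A main=A]
After op 2 (checkout): HEAD=feat@A [feat=A main=A]
After op 3 (checkout): HEAD=main@A [feat=A main=A]
After op 4 (commit): HEAD=main@B [feat=A main=B]
After op 5 (checkout): HEAD=feat@A [feat=A main=B]
After op 6 (commit): HEAD=feat@C [feat=C main=B]
After op 7 (reset): HEAD=feat@B [feat=B main=B]
After op 8 (commit): HEAD=feat@D [feat=D main=B]
After op 9 (commit): HEAD=feat@E [feat=E main=B]
ancestors(feat=E): ['A', 'B', 'D', 'E']
ancestors(main=B): ['A', 'B']
common: ['A', 'B']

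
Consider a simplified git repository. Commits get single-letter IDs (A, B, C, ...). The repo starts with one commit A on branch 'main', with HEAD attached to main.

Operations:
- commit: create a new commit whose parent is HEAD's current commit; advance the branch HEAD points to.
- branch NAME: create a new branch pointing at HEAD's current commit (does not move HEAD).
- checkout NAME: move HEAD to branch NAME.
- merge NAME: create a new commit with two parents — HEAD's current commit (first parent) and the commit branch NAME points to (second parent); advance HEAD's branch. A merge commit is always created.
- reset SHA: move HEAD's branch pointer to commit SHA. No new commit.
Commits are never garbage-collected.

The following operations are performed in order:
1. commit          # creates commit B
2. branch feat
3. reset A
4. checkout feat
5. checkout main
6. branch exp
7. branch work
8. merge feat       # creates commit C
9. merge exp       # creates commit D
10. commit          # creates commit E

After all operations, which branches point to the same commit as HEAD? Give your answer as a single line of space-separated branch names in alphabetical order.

Answer: main

Derivation:
After op 1 (commit): HEAD=main@B [main=B]
After op 2 (branch): HEAD=main@B [feat=B main=B]
After op 3 (reset): HEAD=main@A [feat=B main=A]
After op 4 (checkout): HEAD=feat@B [feat=B main=A]
After op 5 (checkout): HEAD=main@A [feat=B main=A]
After op 6 (branch): HEAD=main@A [exp=A feat=B main=A]
After op 7 (branch): HEAD=main@A [exp=A feat=B main=A work=A]
After op 8 (merge): HEAD=main@C [exp=A feat=B main=C work=A]
After op 9 (merge): HEAD=main@D [exp=A feat=B main=D work=A]
After op 10 (commit): HEAD=main@E [exp=A feat=B main=E work=A]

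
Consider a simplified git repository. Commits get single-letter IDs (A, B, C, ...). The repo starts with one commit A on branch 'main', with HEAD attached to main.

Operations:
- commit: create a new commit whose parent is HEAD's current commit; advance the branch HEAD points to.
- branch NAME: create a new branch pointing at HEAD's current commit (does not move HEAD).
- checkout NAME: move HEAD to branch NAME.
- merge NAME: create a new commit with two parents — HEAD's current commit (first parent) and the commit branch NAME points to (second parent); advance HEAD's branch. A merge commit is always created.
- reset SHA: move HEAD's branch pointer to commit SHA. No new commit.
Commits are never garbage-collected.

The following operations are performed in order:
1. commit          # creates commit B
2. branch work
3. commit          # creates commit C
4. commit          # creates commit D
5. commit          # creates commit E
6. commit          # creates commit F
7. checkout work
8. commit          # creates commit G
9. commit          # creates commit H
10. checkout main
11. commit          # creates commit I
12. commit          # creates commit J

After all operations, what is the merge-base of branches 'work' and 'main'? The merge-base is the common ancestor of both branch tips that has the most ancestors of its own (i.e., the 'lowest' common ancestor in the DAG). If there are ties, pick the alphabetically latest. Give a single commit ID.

After op 1 (commit): HEAD=main@B [main=B]
After op 2 (branch): HEAD=main@B [main=B work=B]
After op 3 (commit): HEAD=main@C [main=C work=B]
After op 4 (commit): HEAD=main@D [main=D work=B]
After op 5 (commit): HEAD=main@E [main=E work=B]
After op 6 (commit): HEAD=main@F [main=F work=B]
After op 7 (checkout): HEAD=work@B [main=F work=B]
After op 8 (commit): HEAD=work@G [main=F work=G]
After op 9 (commit): HEAD=work@H [main=F work=H]
After op 10 (checkout): HEAD=main@F [main=F work=H]
After op 11 (commit): HEAD=main@I [main=I work=H]
After op 12 (commit): HEAD=main@J [main=J work=H]
ancestors(work=H): ['A', 'B', 'G', 'H']
ancestors(main=J): ['A', 'B', 'C', 'D', 'E', 'F', 'I', 'J']
common: ['A', 'B']

Answer: B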